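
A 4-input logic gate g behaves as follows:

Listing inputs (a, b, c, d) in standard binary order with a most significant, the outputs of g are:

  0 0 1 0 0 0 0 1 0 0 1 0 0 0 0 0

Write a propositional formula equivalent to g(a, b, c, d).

g=1 on 3 inputs: (0,0,1,0), (0,1,1,1), (1,0,1,0). Reading each as a conjunction of literals (¬a·¬b·c·¬d, ¬a·b·c·d, a·¬b·c·¬d) and taking the OR gives the canonical DNF.

g(a, b, c, d) = ((((NOT a AND NOT b) AND c) AND NOT d) OR (((NOT a AND b) AND c) AND d)) OR (((a AND NOT b) AND c) AND NOT d)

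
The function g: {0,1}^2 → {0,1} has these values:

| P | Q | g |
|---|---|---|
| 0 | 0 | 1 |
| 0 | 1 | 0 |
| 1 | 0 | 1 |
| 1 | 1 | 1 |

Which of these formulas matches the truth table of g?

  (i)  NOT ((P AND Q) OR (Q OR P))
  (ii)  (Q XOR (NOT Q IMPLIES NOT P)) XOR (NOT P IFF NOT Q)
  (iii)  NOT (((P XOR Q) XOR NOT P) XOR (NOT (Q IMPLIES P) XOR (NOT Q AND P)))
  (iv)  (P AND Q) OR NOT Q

iv

(i) disagrees with g on (1,0) (formula → 0, table → 1); rule it out.
(ii) disagrees with g on (0,0) (formula → 0, table → 1); rule it out.
(iii) disagrees with g on (0,0) (formula → 0, table → 1); rule it out.
That leaves (iv). Evaluating it on every row reproduces the table of g exactly.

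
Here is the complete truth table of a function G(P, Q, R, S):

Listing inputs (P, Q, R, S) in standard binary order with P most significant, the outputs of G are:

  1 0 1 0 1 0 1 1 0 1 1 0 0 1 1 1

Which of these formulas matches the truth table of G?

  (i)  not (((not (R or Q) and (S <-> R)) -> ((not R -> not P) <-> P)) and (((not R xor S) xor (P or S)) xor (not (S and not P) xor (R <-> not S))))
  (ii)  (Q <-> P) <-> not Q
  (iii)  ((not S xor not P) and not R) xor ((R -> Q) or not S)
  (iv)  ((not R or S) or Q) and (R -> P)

iii

(i) disagrees with G on (0,0,0,1) (formula → 1, table → 0); rule it out.
(ii) disagrees with G on (0,0,0,1) (formula → 1, table → 0); rule it out.
(iv) disagrees with G on (0,0,0,1) (formula → 1, table → 0); rule it out.
That leaves (iii). Evaluating it on every row reproduces the table of G exactly.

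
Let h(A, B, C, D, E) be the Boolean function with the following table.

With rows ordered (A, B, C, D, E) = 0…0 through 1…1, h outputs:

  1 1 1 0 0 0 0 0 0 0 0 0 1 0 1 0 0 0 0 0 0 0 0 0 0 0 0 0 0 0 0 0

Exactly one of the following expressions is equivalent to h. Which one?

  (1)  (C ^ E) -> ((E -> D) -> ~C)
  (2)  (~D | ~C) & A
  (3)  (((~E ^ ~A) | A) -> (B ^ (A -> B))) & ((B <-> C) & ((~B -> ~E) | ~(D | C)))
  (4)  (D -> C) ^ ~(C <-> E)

3

(1) disagrees with h on (0,0,0,1,1) (formula → 1, table → 0); rule it out.
(2) disagrees with h on (0,0,0,0,0) (formula → 0, table → 1); rule it out.
(4) disagrees with h on (0,0,0,0,1) (formula → 0, table → 1); rule it out.
(3) is the remaining candidate, and it agrees with h on all 32 inputs.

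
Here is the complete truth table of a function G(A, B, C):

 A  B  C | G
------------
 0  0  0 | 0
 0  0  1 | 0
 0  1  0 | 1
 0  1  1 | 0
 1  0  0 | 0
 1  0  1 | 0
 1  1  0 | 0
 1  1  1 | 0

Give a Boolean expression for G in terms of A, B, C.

G(A, B, C) = (A' · B) · C'

Only row (0,1,0) gives 1. That row's minterm ¬A·B·¬C is G directly.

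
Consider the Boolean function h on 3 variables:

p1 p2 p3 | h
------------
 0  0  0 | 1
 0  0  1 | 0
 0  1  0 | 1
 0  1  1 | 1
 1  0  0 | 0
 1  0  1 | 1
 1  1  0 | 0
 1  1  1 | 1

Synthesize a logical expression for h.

h(p1, p2, p3) = NOT ((((NOT p1 AND NOT p2) AND p3) OR ((p1 AND NOT p2) AND NOT p3)) OR ((p1 AND p2) AND NOT p3))

There are just 3 zero rows: (0,0,1), (1,0,0), (1,1,0). Their minterms are ¬p1·¬p2·p3, p1·¬p2·¬p3, p1·p2·¬p3; the OR of those covers precisely the 0-outputs, and negating it yields h.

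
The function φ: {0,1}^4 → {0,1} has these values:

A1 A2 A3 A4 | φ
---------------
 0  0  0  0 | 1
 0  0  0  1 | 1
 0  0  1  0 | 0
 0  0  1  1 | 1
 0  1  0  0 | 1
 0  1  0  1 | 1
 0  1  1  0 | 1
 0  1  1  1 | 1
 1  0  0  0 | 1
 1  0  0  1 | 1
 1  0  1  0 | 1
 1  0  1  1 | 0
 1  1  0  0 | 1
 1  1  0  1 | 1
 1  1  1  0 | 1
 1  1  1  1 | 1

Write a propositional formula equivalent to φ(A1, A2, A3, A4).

φ(A1, A2, A3, A4) = not ((((not A1 and not A2) and A3) and not A4) or (((A1 and not A2) and A3) and A4))

The 0-rows are (0,0,1,0), (1,0,1,1). Take each as a conjunction (¬A1·¬A2·A3·¬A4, A1·¬A2·A3·A4), form their disjunction, and complement — that gives a formula that is 1 everywhere φ is.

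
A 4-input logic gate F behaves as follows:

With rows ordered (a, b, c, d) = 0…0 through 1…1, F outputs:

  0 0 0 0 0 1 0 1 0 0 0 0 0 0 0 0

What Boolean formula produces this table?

Collect the rows where F=1 — (0,1,0,1), (0,1,1,1) — and write one minterm per row: ¬a·b·¬c·d, ¬a·b·c·d. Their union (logical OR) reproduces the table exactly.

F(a, b, c, d) = (((¬a ∧ b) ∧ ¬c) ∧ d) ∨ (((¬a ∧ b) ∧ c) ∧ d)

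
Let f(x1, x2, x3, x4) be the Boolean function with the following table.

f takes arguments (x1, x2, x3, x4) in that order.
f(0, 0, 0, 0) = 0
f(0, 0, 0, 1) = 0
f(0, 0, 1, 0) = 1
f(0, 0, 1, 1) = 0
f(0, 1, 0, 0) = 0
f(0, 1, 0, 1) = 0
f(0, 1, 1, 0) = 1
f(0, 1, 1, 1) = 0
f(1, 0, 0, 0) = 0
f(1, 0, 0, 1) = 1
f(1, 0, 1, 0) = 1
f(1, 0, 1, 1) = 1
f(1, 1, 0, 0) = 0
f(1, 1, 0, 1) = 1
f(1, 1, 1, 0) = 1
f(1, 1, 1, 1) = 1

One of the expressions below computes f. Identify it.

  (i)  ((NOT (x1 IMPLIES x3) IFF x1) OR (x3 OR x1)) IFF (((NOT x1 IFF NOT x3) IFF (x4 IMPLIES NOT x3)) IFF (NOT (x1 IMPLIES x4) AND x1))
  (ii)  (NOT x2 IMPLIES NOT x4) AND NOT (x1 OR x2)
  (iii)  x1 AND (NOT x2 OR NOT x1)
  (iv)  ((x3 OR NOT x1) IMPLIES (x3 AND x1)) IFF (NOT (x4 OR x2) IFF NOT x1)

(ii): at (0,0,0,0) it gives 1, but f = 0 — eliminated.
(iii): at (0,0,1,0) it gives 0, but f = 1 — eliminated.
(iv): at (0,0,0,1) it gives 1, but f = 0 — eliminated.
Only (i) survives; checking it on all 16 rows confirms it matches f.

i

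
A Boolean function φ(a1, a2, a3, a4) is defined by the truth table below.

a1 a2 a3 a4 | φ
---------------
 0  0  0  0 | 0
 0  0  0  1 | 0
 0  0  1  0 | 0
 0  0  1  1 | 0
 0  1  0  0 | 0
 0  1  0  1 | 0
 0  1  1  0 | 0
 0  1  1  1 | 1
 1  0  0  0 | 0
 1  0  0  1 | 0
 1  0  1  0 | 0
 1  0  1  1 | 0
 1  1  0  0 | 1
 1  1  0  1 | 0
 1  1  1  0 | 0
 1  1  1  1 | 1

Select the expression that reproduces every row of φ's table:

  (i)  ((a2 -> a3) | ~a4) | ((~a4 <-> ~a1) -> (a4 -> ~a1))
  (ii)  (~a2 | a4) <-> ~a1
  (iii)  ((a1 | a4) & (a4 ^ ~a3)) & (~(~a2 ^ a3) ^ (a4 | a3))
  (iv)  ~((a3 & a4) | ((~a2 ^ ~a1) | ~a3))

iii

(i): at (0,0,0,0) it gives 1, but φ = 0 — eliminated.
(ii): at (0,0,0,0) it gives 1, but φ = 0 — eliminated.
(iv): at (0,0,1,0) it gives 1, but φ = 0 — eliminated.
Only (iii) survives; checking it on all 16 rows confirms it matches φ.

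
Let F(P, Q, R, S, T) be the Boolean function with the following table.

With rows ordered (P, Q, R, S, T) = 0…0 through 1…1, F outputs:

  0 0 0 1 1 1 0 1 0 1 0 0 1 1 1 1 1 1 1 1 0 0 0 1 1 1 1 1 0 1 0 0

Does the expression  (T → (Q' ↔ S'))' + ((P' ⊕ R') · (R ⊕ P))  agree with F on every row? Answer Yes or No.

Check the formula against F row by row:
  P=0, Q=0, R=0, S=0, T=0: formula gives 0, F = 0 ✓
  P=0, Q=0, R=0, S=0, T=1: formula gives 0, F = 0 ✓
  P=0, Q=0, R=0, S=1, T=0: formula gives 0, F = 0 ✓
  P=0, Q=0, R=0, S=1, T=1: formula gives 1, F = 1 ✓
  …
  P=0, Q=0, R=1, S=1, T=0: formula gives 1, but F = 0 ✗
A single disagreement suffices: at (0,0,1,1,0) they differ, so the formula does not compute F.

No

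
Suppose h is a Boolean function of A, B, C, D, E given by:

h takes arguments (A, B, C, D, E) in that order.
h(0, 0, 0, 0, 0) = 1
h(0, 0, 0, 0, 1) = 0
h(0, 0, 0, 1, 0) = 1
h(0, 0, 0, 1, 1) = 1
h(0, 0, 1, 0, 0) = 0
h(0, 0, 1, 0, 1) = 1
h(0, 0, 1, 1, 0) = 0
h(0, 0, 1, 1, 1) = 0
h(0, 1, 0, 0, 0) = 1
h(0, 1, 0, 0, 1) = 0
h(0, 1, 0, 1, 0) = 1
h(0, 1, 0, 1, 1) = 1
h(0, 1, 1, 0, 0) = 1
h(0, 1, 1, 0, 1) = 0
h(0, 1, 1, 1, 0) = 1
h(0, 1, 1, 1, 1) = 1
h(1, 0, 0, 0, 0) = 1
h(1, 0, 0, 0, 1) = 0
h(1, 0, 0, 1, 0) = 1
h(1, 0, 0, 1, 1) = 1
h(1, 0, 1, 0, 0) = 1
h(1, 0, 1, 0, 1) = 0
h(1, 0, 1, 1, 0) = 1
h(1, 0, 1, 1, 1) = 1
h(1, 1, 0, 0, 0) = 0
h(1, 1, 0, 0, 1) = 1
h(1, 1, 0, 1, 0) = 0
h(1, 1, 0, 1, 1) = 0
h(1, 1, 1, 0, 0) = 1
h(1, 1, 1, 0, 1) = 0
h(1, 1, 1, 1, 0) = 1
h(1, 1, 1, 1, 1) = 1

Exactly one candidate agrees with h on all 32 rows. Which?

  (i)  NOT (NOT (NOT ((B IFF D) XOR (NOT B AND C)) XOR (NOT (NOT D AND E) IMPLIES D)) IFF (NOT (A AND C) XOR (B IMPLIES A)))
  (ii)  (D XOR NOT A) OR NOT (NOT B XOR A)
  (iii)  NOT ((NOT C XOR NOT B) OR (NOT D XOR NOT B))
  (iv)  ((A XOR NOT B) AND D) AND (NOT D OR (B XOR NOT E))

i

(ii): at (0,0,0,0,1) it gives 1, but h = 0 — eliminated.
(iii): at (0,0,0,0,1) it gives 1, but h = 0 — eliminated.
(iv): at (0,0,0,0,0) it gives 0, but h = 1 — eliminated.
(i) is the remaining candidate, and it agrees with h on all 32 inputs.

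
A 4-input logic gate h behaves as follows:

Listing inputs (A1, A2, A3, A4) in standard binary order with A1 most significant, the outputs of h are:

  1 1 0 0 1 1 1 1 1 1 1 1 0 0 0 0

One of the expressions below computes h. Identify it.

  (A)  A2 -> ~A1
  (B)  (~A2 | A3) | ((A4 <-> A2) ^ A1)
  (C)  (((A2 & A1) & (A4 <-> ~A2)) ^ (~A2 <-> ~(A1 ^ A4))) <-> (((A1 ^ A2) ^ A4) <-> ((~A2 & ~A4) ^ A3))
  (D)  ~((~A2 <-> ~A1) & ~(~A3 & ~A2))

(A) disagrees with h on (0,0,1,0) (formula → 1, table → 0); rule it out.
(B) disagrees with h on (0,0,1,0) (formula → 1, table → 0); rule it out.
(C) disagrees with h on (0,0,0,0) (formula → 0, table → 1); rule it out.
(D) is the remaining candidate, and it agrees with h on all 16 inputs.

D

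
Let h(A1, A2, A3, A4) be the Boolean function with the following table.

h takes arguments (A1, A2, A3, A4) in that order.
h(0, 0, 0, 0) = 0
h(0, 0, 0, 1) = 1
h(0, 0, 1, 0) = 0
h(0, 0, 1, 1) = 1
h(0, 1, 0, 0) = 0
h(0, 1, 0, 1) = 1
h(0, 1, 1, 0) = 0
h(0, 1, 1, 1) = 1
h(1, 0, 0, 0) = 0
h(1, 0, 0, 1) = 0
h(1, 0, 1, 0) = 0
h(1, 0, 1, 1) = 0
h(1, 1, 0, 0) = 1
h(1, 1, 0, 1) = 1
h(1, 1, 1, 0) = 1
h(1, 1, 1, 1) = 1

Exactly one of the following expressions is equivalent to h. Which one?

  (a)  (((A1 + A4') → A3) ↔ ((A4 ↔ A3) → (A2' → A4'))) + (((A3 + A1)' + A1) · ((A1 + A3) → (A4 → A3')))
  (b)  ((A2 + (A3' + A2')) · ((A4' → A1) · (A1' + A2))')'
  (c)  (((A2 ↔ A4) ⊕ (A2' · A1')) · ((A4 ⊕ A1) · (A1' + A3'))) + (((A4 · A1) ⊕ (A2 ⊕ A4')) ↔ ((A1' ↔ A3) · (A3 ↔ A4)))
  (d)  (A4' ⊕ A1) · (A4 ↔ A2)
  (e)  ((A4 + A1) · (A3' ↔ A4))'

b

(a) fails at (0,0,0,0): the formula yields 1, h is 0.
(c) fails at (0,1,0,0): the formula yields 1, h is 0.
(d) fails at (0,0,0,0): the formula yields 1, h is 0.
(e) fails at (0,0,0,0): the formula yields 1, h is 0.
Only (b) survives; checking it on all 16 rows confirms it matches h.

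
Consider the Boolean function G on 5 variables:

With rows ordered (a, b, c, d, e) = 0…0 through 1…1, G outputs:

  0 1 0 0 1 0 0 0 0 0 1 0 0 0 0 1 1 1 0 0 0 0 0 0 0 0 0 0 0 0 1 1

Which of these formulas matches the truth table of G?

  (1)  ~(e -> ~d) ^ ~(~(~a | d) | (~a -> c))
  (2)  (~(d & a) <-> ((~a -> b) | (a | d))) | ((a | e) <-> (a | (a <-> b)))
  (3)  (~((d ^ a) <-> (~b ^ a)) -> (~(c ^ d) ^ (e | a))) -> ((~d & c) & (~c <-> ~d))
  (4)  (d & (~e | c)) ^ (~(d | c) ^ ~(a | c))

3

(1) fails at (0,0,0,0,0): the formula yields 1, G is 0.
(2) fails at (0,0,0,1,0): the formula yields 1, G is 0.
(4) fails at (0,0,0,0,1): the formula yields 0, G is 1.
(3) is the remaining candidate, and it agrees with G on all 32 inputs.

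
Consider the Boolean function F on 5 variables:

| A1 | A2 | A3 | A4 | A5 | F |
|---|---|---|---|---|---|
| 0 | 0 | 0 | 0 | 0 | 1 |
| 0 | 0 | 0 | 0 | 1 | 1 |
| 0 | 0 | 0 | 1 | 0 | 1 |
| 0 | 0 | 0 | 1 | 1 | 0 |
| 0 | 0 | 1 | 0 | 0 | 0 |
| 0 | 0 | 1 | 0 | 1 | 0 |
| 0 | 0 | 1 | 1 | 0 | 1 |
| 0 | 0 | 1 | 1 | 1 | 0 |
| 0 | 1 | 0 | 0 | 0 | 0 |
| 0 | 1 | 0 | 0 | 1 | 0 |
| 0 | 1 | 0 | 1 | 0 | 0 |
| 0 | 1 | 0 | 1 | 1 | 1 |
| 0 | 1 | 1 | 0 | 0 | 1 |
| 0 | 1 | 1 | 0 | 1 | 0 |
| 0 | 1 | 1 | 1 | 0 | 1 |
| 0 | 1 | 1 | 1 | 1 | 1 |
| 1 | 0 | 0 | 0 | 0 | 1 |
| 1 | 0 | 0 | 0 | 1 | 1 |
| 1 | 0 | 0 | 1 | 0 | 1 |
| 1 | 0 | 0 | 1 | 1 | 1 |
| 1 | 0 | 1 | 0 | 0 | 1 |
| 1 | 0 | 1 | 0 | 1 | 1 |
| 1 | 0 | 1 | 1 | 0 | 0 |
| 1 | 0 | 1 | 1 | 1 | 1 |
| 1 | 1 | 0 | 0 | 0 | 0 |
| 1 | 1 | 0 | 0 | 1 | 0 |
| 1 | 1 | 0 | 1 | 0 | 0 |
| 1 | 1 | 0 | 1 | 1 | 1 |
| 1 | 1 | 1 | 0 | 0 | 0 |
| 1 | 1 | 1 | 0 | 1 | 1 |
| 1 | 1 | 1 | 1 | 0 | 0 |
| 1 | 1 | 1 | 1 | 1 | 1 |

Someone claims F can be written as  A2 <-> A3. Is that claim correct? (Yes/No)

Test each input against both F and the formula:
  A1=0, A2=0, A3=0, A4=0, A5=0: formula gives 1, F = 1 ✓
  A1=0, A2=0, A3=0, A4=0, A5=1: formula gives 1, F = 1 ✓
  A1=0, A2=0, A3=0, A4=1, A5=0: formula gives 1, F = 1 ✓
  A1=0, A2=0, A3=0, A4=1, A5=1: formula gives 1, but F = 0 ✗
A single disagreement suffices: at (0,0,0,1,1) they differ, so the formula does not compute F.

No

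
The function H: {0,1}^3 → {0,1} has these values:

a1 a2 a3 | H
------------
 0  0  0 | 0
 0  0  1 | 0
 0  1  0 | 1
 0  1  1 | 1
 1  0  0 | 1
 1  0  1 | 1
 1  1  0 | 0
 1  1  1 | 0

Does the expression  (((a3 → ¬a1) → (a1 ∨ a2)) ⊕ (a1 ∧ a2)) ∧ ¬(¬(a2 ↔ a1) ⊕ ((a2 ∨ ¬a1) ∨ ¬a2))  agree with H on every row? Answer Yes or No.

Yes

Test each input against both H and the formula:
  a1=0, a2=0, a3=0: formula gives 0, H = 0 ✓
  a1=0, a2=0, a3=1: formula gives 0, H = 0 ✓
  a1=0, a2=1, a3=0: formula gives 1, H = 1 ✓
  a1=0, a2=1, a3=1: formula gives 1, H = 1 ✓
  a1=1, a2=0, a3=0: formula gives 1, H = 1 ✓
  …and likewise for the remaining 3 rows.
Every row agrees, so the formula is equivalent.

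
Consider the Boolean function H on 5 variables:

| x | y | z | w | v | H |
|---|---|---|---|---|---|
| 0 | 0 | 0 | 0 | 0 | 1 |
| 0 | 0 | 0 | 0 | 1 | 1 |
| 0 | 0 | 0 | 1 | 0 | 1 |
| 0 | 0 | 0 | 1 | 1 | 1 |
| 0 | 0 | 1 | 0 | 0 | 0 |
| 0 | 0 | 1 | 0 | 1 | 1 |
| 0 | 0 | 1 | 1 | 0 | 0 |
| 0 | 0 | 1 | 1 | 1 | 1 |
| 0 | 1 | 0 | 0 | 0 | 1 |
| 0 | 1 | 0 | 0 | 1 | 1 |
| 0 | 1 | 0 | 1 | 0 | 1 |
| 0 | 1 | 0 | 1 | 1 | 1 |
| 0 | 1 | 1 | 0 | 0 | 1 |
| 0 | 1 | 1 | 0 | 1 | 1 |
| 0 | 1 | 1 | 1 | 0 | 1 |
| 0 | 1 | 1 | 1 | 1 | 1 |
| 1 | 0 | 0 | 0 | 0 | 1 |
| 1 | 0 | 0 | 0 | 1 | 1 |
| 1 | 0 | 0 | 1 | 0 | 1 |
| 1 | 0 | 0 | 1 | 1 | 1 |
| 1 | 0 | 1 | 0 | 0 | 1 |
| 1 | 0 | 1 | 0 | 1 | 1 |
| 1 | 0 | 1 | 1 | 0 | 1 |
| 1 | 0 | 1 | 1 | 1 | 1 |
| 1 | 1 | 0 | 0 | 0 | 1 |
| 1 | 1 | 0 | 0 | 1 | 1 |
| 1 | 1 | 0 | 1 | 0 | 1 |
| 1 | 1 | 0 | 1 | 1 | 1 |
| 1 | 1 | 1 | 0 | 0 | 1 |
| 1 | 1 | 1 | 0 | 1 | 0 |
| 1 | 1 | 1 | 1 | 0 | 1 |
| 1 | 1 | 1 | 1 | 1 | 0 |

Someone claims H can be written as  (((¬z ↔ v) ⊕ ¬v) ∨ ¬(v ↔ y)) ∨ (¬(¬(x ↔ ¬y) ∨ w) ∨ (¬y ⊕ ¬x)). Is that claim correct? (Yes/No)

Yes

Check the formula against H row by row:
  x=0, y=0, z=0, w=0, v=0: formula gives 1, H = 1 ✓
  x=0, y=0, z=0, w=0, v=1: formula gives 1, H = 1 ✓
  x=0, y=0, z=0, w=1, v=0: formula gives 1, H = 1 ✓
  x=0, y=0, z=0, w=1, v=1: formula gives 1, H = 1 ✓
  …and likewise for the remaining 28 rows.
All 32 rows match — the expression computes H exactly.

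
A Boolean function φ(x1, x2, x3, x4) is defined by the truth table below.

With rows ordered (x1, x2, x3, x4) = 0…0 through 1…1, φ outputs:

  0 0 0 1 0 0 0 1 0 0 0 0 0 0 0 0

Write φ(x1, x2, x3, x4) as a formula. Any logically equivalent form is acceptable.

φ=1 on 2 inputs: (0,0,1,1), (0,1,1,1). Reading each as a conjunction of literals (¬x1·¬x2·x3·x4, ¬x1·x2·x3·x4) and taking the OR gives the canonical DNF.

φ(x1, x2, x3, x4) = (((x1' · x2') · x3) · x4) + (((x1' · x2) · x3) · x4)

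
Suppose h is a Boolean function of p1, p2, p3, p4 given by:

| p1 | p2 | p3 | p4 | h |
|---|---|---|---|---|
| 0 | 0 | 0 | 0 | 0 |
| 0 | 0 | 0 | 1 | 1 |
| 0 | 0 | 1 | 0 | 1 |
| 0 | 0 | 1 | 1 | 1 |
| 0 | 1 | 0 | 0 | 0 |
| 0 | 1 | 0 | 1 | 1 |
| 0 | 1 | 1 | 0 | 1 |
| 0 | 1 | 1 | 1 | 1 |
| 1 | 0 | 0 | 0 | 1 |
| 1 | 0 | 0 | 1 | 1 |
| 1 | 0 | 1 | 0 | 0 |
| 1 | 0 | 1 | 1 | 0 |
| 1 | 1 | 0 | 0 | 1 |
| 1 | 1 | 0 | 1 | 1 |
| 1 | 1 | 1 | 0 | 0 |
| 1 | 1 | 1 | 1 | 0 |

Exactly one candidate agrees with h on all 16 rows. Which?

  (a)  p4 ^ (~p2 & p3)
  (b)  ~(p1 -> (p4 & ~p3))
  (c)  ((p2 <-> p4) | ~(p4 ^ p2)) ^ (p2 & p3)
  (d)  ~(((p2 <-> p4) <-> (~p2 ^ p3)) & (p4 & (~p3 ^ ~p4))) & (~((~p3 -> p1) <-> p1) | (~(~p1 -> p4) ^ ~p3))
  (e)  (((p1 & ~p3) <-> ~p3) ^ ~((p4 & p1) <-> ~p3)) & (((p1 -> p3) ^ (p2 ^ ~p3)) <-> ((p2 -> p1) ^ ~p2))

d

(a) disagrees with h on (0,0,1,1) (formula → 0, table → 1); rule it out.
(b) disagrees with h on (0,0,0,1) (formula → 0, table → 1); rule it out.
(c) disagrees with h on (0,0,0,0) (formula → 1, table → 0); rule it out.
(e) disagrees with h on (0,0,0,0) (formula → 1, table → 0); rule it out.
That leaves (d). Evaluating it on every row reproduces the table of h exactly.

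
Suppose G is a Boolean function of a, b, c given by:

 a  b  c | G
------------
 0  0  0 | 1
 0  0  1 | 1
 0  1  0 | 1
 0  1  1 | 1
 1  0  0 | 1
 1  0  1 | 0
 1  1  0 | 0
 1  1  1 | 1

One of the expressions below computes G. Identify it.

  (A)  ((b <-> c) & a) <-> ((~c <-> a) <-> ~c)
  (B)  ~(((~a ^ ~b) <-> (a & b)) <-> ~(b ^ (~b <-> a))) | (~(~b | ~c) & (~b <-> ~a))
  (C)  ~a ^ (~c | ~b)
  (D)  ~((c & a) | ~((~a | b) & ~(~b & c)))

(B): at (0,0,0) it gives 0, but G = 1 — eliminated.
(C): at (0,0,0) it gives 0, but G = 1 — eliminated.
(D): at (0,0,1) it gives 0, but G = 1 — eliminated.
Only (A) survives; checking it on all 8 rows confirms it matches G.

A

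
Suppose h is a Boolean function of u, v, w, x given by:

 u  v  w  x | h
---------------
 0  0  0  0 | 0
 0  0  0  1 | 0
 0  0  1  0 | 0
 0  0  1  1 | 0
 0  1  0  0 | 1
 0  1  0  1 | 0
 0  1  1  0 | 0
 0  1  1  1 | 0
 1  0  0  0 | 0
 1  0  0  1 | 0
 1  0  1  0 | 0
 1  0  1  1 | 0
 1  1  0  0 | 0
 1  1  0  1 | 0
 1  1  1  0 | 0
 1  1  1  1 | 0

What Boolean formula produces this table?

h is 1 on exactly one input, (0,1,0,0), whose minterm is ¬u·v·¬w·¬x. So h is just that conjunction.

h(u, v, w, x) = ((~u & v) & ~w) & ~x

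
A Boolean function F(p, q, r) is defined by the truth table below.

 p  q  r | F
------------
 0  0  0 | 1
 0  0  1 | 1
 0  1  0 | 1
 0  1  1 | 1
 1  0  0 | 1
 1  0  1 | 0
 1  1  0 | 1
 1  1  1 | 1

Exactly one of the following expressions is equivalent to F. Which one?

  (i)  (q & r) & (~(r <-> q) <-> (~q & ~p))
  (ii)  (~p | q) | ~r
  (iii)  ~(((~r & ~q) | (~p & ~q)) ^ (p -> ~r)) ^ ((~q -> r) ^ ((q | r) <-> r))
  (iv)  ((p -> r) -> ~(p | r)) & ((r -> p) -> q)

(i) disagrees with F on (0,0,0) (formula → 0, table → 1); rule it out.
(iii) disagrees with F on (0,0,0) (formula → 0, table → 1); rule it out.
(iv) disagrees with F on (0,0,0) (formula → 0, table → 1); rule it out.
(ii) is the remaining candidate, and it agrees with F on all 8 inputs.

ii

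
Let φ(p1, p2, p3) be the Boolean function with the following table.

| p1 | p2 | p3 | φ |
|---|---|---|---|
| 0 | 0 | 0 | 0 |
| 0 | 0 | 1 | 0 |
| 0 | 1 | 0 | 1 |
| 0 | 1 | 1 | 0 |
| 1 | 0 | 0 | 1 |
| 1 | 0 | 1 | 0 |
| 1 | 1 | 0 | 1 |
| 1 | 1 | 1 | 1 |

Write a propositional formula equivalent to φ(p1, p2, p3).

φ(p1, p2, p3) = ((((~p1 & p2) & ~p3) | ((p1 & ~p2) & ~p3)) | ((p1 & p2) & ~p3)) | ((p1 & p2) & p3)

φ=1 on 4 inputs: (0,1,0), (1,0,0), (1,1,0), (1,1,1). Reading each as a conjunction of literals (¬p1·p2·¬p3, p1·¬p2·¬p3, p1·p2·¬p3, p1·p2·p3) and taking the OR gives the canonical DNF.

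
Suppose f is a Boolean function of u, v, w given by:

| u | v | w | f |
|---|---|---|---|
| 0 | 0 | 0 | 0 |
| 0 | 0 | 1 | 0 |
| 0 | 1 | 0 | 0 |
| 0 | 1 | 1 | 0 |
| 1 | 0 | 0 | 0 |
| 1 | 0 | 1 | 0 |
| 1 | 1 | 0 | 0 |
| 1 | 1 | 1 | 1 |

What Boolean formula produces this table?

The output is 1 only when every input is 1 — the AND of all inputs.

f(u, v, w) = (u AND v) AND w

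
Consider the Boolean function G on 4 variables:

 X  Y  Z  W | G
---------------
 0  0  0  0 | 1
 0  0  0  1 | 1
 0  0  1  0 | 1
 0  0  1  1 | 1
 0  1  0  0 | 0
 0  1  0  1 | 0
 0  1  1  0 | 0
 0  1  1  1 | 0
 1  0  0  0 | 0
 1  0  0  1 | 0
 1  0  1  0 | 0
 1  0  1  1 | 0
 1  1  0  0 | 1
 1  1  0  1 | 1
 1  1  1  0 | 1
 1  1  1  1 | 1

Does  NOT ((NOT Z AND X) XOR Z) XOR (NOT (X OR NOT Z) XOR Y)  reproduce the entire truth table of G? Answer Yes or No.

Check the formula against G row by row:
  X=0, Y=0, Z=0, W=0: formula gives 1, G = 1 ✓
  X=0, Y=0, Z=0, W=1: formula gives 1, G = 1 ✓
  X=0, Y=0, Z=1, W=0: formula gives 1, G = 1 ✓
  X=0, Y=0, Z=1, W=1: formula gives 1, G = 1 ✓
  … (the remaining 12 rows also agree.)
No disagreement on any input; they are logically equivalent.

Yes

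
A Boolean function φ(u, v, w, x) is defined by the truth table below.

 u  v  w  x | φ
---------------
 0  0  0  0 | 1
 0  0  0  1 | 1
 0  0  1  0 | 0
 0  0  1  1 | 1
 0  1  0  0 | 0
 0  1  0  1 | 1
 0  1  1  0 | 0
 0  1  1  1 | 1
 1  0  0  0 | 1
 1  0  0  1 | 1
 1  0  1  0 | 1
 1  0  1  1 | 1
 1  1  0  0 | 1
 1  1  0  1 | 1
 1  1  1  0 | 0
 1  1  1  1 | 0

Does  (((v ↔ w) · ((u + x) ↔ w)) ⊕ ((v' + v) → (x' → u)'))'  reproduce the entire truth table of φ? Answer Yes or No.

No

Test each input against both φ and the formula:
  u=0, v=0, w=0, x=0: formula gives 1, φ = 1 ✓
  u=0, v=0, w=0, x=1: formula gives 1, φ = 1 ✓
  u=0, v=0, w=1, x=0: formula gives 0, φ = 0 ✓
  u=0, v=0, w=1, x=1: formula gives 1, φ = 1 ✓
  …
  u=0, v=1, w=1, x=1: formula gives 0, but φ = 1 ✗
Row (0,1,1,1) is a counterexample, so the formula is not equivalent to φ.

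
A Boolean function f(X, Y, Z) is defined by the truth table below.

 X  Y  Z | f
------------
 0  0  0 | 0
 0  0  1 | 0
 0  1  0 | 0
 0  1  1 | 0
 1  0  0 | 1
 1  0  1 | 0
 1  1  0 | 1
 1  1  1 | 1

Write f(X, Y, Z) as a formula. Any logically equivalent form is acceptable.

f(X, Y, Z) = (((X & ~Y) & ~Z) | ((X & Y) & ~Z)) | ((X & Y) & Z)

The 1-rows are (1,0,0), (1,1,0), (1,1,1). Each contributes one minterm — X·¬Y·¬Z; X·Y·¬Z; X·Y·Z — and their disjunction is a sum-of-products form of f.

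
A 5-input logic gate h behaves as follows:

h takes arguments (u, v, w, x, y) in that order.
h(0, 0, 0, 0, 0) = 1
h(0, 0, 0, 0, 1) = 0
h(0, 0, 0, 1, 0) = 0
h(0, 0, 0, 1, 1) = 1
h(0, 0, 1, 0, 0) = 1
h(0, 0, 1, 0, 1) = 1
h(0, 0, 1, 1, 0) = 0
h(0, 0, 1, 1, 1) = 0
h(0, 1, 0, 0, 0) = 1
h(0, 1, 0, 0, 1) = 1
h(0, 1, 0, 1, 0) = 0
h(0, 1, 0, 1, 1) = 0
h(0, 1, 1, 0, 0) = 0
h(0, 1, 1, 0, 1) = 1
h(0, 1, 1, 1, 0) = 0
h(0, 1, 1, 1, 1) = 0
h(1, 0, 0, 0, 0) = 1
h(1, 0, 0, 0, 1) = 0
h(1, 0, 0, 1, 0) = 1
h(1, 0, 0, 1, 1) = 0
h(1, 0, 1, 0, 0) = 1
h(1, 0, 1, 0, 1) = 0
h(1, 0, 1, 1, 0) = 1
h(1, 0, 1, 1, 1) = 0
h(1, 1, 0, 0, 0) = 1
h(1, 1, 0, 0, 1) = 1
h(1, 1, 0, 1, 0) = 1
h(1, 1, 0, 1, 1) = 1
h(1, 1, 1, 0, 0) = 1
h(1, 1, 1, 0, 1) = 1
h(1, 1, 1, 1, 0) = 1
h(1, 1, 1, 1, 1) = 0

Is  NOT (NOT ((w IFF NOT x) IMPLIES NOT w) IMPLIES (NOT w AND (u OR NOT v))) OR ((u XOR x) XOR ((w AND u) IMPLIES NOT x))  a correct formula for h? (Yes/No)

No

Evaluate NOT (NOT ((w IFF NOT x) IMPLIES NOT w) IMPLIES (NOT w AND (u OR NOT v))) OR ((u XOR x) XOR ((w AND u) IMPLIES NOT x)) on each row and compare to h:
  u=0, v=0, w=0, x=0, y=0: formula gives 1, h = 1 ✓
  u=0, v=0, w=0, x=0, y=1: formula gives 1, but h = 0 ✗
Row (0,0,0,0,1) is a counterexample, so the formula is not equivalent to h.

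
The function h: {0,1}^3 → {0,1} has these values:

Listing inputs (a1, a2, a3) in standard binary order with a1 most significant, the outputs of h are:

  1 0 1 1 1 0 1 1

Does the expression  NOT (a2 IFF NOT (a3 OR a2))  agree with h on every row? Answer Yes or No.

Evaluate NOT (a2 IFF NOT (a3 OR a2)) on each row and compare to h:
  a1=0, a2=0, a3=0: formula gives 1, h = 1 ✓
  a1=0, a2=0, a3=1: formula gives 0, h = 0 ✓
  a1=0, a2=1, a3=0: formula gives 1, h = 1 ✓
  a1=0, a2=1, a3=1: formula gives 1, h = 1 ✓
  a1=1, a2=0, a3=0: formula gives 1, h = 1 ✓
  …and likewise for the remaining 3 rows.
No disagreement on any input; they are logically equivalent.

Yes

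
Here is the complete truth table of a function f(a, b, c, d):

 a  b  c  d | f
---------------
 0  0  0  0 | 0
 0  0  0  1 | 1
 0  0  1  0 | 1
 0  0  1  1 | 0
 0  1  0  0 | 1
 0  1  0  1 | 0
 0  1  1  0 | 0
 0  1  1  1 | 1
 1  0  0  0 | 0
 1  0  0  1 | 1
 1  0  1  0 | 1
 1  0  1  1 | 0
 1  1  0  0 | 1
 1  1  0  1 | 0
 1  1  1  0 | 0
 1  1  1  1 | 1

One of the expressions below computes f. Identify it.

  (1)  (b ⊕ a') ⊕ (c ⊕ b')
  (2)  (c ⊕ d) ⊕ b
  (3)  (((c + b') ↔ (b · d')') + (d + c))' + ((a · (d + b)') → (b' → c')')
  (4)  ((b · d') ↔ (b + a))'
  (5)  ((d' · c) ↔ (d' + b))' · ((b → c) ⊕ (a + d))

(1) disagrees with f on (0,0,0,1) (formula → 0, table → 1); rule it out.
(3) disagrees with f on (0,0,0,0) (formula → 1, table → 0); rule it out.
(4) disagrees with f on (0,0,0,1) (formula → 0, table → 1); rule it out.
(5) disagrees with f on (0,0,0,0) (formula → 1, table → 0); rule it out.
(2) is the remaining candidate, and it agrees with f on all 16 inputs.

2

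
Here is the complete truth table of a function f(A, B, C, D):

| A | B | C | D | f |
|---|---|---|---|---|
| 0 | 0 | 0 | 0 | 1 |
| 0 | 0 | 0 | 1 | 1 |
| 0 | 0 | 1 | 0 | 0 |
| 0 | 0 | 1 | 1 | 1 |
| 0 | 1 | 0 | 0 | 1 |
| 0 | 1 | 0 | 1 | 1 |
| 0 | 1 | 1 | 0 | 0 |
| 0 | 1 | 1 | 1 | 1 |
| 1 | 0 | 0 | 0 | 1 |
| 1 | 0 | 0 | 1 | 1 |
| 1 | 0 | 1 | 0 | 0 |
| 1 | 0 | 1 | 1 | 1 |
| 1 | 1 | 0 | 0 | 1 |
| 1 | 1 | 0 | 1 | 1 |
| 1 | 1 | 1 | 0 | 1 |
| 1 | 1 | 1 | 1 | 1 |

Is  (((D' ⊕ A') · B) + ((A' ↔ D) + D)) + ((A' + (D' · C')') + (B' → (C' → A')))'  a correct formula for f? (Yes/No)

Test each input against both f and the formula:
  A=0, B=0, C=0, D=0: formula gives 0, but f = 1 ✗
A single disagreement suffices: at (0,0,0,0) they differ, so the formula does not compute f.

No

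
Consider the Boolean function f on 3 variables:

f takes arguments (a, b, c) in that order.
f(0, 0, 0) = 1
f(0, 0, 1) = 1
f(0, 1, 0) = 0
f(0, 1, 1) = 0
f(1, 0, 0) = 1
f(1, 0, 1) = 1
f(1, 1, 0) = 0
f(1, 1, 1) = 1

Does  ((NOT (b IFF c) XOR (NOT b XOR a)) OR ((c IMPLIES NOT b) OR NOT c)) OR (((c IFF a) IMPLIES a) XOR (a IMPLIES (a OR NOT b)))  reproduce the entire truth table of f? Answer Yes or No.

Test each input against both f and the formula:
  a=0, b=0, c=0: formula gives 1, f = 1 ✓
  a=0, b=0, c=1: formula gives 1, f = 1 ✓
  a=0, b=1, c=0: formula gives 1, but f = 0 ✗
A single disagreement suffices: at (0,1,0) they differ, so the formula does not compute f.

No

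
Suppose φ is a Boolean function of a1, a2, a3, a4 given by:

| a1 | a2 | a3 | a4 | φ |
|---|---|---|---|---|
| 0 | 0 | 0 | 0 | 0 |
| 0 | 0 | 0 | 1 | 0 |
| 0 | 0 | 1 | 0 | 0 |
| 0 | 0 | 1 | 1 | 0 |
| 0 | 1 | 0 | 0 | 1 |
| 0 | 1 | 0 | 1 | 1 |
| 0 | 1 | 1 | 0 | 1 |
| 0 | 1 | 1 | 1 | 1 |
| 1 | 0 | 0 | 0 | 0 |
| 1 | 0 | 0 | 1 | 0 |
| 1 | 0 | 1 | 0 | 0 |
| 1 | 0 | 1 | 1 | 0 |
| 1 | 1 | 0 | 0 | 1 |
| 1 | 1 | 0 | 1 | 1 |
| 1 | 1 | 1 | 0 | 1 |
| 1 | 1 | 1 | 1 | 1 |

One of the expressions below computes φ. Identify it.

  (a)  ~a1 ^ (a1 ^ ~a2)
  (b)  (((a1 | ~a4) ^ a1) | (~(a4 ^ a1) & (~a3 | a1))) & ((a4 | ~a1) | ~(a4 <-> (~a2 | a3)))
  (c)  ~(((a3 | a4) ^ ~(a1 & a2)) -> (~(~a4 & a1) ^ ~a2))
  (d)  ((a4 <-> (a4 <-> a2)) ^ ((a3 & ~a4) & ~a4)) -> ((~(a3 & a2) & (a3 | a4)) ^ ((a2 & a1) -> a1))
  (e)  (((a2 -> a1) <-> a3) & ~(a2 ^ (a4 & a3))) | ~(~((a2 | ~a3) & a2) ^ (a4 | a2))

(b) disagrees with φ on (0,0,0,0) (formula → 1, table → 0); rule it out.
(c) disagrees with φ on (0,0,0,0) (formula → 1, table → 0); rule it out.
(d) disagrees with φ on (0,0,0,0) (formula → 1, table → 0); rule it out.
(e) disagrees with φ on (0,0,0,1) (formula → 1, table → 0); rule it out.
(a) is the remaining candidate, and it agrees with φ on all 16 inputs.

a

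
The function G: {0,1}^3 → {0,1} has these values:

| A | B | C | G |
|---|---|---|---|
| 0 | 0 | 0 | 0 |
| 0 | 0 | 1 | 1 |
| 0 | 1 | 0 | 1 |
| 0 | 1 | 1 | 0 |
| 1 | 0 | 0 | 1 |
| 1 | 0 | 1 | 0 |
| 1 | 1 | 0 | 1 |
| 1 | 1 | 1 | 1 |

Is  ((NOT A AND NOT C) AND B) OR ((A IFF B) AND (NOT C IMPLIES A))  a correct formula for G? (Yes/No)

Test each input against both G and the formula:
  A=0, B=0, C=0: formula gives 0, G = 0 ✓
  A=0, B=0, C=1: formula gives 1, G = 1 ✓
  A=0, B=1, C=0: formula gives 1, G = 1 ✓
  A=0, B=1, C=1: formula gives 0, G = 0 ✓
  A=1, B=0, C=0: formula gives 0, but G = 1 ✗
Since they disagree at (1,0,0), the expression is not a correct formula for G.

No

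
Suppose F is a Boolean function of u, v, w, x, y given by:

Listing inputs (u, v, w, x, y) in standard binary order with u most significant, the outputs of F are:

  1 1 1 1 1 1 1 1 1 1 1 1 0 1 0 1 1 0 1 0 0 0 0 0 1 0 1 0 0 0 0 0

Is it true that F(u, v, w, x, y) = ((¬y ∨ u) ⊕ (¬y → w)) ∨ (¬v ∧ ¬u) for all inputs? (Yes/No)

Yes

Test each input against both F and the formula:
  u=0, v=0, w=0, x=0, y=0: formula gives 1, F = 1 ✓
  u=0, v=0, w=0, x=0, y=1: formula gives 1, F = 1 ✓
  u=0, v=0, w=0, x=1, y=0: formula gives 1, F = 1 ✓
  u=0, v=0, w=0, x=1, y=1: formula gives 1, F = 1 ✓
  …and likewise for the remaining 28 rows.
Every row agrees, so the formula is equivalent.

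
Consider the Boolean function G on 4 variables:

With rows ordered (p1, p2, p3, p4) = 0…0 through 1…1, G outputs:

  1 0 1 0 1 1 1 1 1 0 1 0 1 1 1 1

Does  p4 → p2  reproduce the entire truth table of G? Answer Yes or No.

Evaluate p4 → p2 on each row and compare to G:
  p1=0, p2=0, p3=0, p4=0: formula gives 1, G = 1 ✓
  p1=0, p2=0, p3=0, p4=1: formula gives 0, G = 0 ✓
  p1=0, p2=0, p3=1, p4=0: formula gives 1, G = 1 ✓
  p1=0, p2=0, p3=1, p4=1: formula gives 0, G = 0 ✓
  …and likewise for the remaining 12 rows.
No disagreement on any input; they are logically equivalent.

Yes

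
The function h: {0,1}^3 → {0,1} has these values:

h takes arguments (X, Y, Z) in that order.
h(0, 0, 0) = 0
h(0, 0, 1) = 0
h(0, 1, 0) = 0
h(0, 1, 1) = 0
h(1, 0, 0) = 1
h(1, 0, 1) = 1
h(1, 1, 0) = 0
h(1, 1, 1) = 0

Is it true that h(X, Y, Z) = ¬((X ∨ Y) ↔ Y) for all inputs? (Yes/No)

Check the formula against h row by row:
  X=0, Y=0, Z=0: formula gives 0, h = 0 ✓
  X=0, Y=0, Z=1: formula gives 0, h = 0 ✓
  X=0, Y=1, Z=0: formula gives 0, h = 0 ✓
  X=0, Y=1, Z=1: formula gives 0, h = 0 ✓
  X=1, Y=0, Z=0: formula gives 1, h = 1 ✓
  … (the remaining 3 rows also agree.)
All 8 rows match — the expression computes h exactly.

Yes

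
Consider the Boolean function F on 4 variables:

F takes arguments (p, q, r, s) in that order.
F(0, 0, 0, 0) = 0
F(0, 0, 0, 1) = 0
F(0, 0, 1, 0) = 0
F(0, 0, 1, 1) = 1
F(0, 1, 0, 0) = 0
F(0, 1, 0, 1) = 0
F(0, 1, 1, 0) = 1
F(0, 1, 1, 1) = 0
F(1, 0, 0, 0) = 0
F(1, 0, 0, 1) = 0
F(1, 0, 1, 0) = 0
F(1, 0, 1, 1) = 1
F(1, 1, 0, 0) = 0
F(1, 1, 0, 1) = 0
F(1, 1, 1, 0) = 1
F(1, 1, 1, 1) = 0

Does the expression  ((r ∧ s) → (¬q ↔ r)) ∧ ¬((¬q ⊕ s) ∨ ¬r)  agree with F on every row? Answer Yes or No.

Check the formula against F row by row:
  p=0, q=0, r=0, s=0: formula gives 0, F = 0 ✓
  p=0, q=0, r=0, s=1: formula gives 0, F = 0 ✓
  p=0, q=0, r=1, s=0: formula gives 0, F = 0 ✓
  p=0, q=0, r=1, s=1: formula gives 1, F = 1 ✓
  …and likewise for the remaining 12 rows.
Every row agrees, so the formula is equivalent.

Yes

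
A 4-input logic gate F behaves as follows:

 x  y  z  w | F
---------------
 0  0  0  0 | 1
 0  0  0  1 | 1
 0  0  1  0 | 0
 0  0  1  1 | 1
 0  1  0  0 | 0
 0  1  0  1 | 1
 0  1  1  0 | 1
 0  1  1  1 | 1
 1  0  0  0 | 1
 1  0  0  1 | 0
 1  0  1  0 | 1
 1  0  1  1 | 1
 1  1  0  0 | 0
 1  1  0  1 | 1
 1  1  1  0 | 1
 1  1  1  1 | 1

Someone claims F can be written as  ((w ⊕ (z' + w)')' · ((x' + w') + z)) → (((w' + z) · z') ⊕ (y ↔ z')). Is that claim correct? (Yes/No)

No

Check the formula against F row by row:
  x=0, y=0, z=0, w=0: formula gives 1, F = 1 ✓
  x=0, y=0, z=0, w=1: formula gives 1, F = 1 ✓
  x=0, y=0, z=1, w=0: formula gives 1, but F = 0 ✗
Row (0,0,1,0) is a counterexample, so the formula is not equivalent to F.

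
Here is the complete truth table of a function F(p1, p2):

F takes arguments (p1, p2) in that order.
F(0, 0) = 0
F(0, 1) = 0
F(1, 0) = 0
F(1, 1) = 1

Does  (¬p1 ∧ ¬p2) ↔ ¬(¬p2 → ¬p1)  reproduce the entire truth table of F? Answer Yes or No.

No

Test each input against both F and the formula:
  p1=0, p2=0: formula gives 0, F = 0 ✓
  p1=0, p2=1: formula gives 1, but F = 0 ✗
A single disagreement suffices: at (0,1) they differ, so the formula does not compute F.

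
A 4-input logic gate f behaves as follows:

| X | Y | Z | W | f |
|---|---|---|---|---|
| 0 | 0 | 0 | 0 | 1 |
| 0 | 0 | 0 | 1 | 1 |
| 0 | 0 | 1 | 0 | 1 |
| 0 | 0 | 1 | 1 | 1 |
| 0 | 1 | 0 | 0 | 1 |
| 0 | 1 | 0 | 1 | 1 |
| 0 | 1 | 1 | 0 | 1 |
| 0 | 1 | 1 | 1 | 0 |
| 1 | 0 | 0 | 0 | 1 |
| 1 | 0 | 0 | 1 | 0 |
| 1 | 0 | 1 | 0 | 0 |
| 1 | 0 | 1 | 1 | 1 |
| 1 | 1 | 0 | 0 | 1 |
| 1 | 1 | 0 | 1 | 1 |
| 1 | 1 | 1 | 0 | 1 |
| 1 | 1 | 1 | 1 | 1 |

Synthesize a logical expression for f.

The 0-rows are (0,1,1,1), (1,0,0,1), (1,0,1,0). Take each as a conjunction (¬X·Y·Z·W, X·¬Y·¬Z·W, X·¬Y·Z·¬W), form their disjunction, and complement — that gives a formula that is 1 everywhere f is.

f(X, Y, Z, W) = (((((X' · Y) · Z) · W) + (((X · Y') · Z') · W)) + (((X · Y') · Z) · W'))'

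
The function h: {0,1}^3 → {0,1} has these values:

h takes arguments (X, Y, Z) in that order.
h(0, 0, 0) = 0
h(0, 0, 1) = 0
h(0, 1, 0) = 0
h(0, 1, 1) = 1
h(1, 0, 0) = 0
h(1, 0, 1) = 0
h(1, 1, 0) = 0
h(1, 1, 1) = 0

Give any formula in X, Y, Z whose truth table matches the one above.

h(X, Y, Z) = (not X and Y) and Z

h is 1 on exactly one input, (0,1,1), whose minterm is ¬X·Y·Z. So h is just that conjunction.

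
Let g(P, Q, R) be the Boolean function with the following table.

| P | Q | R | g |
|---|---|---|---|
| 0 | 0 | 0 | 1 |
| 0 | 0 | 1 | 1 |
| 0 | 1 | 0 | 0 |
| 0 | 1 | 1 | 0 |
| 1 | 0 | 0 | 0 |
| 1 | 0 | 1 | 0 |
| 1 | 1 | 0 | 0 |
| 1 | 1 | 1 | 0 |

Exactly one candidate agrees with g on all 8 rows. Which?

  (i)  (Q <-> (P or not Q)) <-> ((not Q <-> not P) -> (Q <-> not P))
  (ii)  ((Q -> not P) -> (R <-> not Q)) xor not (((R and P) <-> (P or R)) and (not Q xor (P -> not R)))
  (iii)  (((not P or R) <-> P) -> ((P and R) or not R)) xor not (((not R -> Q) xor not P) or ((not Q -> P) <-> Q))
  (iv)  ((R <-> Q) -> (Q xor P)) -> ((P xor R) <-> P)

i

(ii) disagrees with g on (0,0,1) (formula → 0, table → 1); rule it out.
(iii) disagrees with g on (0,1,0) (formula → 1, table → 0); rule it out.
(iv) disagrees with g on (0,0,1) (formula → 0, table → 1); rule it out.
(i) is the remaining candidate, and it agrees with g on all 8 inputs.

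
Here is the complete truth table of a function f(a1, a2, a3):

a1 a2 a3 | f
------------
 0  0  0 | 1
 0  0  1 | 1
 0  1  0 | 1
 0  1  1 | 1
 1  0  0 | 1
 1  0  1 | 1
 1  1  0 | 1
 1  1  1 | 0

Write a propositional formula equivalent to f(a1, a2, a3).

The output is 0 only when every input is 1 — NAND of all inputs.

f(a1, a2, a3) = ¬((a1 ∧ a2) ∧ a3)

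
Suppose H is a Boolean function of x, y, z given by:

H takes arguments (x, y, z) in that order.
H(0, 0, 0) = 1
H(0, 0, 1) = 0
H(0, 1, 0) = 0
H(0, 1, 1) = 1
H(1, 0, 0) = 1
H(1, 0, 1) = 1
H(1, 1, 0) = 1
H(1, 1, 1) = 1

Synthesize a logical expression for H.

H(x, y, z) = NOT (((NOT x AND NOT y) AND z) OR ((NOT x AND y) AND NOT z))

The 0-rows are (0,0,1), (0,1,0). Take each as a conjunction (¬x·¬y·z, ¬x·y·¬z), form their disjunction, and complement — that gives a formula that is 1 everywhere H is.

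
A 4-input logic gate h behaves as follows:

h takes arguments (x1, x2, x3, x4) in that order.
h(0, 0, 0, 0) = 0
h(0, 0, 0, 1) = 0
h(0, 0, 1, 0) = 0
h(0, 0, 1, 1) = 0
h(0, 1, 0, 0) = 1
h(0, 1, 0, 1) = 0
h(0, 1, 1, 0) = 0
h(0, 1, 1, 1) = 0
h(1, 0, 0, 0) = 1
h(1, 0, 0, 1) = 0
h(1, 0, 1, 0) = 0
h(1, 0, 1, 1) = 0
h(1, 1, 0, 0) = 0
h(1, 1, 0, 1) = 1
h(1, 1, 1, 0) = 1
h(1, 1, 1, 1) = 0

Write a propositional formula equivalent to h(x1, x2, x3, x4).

h(x1, x2, x3, x4) = (((((not x1 and x2) and not x3) and not x4) or (((x1 and not x2) and not x3) and not x4)) or (((x1 and x2) and not x3) and x4)) or (((x1 and x2) and x3) and not x4)

The 1-rows are (0,1,0,0), (1,0,0,0), (1,1,0,1), (1,1,1,0). Each contributes one minterm — ¬x1·x2·¬x3·¬x4; x1·¬x2·¬x3·¬x4; x1·x2·¬x3·x4; x1·x2·x3·¬x4 — and their disjunction is a sum-of-products form of h.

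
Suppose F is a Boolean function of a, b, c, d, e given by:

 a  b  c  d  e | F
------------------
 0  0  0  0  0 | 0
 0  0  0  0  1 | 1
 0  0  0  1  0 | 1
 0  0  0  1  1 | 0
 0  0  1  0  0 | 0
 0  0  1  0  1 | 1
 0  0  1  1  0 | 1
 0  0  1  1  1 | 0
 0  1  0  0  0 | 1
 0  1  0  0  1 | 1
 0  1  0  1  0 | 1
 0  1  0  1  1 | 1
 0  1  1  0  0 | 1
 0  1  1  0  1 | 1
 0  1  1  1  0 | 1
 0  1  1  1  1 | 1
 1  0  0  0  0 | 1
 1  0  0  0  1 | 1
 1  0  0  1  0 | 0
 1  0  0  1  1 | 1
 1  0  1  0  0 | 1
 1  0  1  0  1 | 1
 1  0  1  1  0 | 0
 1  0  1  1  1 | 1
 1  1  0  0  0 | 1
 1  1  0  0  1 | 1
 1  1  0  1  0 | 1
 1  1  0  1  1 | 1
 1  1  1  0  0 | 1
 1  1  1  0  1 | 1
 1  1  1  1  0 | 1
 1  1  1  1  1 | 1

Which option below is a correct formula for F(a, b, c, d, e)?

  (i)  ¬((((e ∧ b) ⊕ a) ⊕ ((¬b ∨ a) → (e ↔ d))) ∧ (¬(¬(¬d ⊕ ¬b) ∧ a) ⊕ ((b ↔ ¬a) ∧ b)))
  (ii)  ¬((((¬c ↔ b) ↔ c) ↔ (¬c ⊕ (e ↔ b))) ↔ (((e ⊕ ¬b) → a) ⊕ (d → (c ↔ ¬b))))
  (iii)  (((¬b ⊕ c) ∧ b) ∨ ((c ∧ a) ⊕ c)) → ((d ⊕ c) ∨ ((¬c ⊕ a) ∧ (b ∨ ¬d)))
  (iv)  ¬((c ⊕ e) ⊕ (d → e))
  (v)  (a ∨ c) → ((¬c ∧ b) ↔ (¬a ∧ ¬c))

i

(ii) disagrees with F on (0,0,0,0,0) (formula → 1, table → 0); rule it out.
(iii) disagrees with F on (0,0,0,0,0) (formula → 1, table → 0); rule it out.
(iv) disagrees with F on (0,0,0,1,1) (formula → 1, table → 0); rule it out.
(v) disagrees with F on (0,0,0,0,0) (formula → 1, table → 0); rule it out.
(i) is the remaining candidate, and it agrees with F on all 32 inputs.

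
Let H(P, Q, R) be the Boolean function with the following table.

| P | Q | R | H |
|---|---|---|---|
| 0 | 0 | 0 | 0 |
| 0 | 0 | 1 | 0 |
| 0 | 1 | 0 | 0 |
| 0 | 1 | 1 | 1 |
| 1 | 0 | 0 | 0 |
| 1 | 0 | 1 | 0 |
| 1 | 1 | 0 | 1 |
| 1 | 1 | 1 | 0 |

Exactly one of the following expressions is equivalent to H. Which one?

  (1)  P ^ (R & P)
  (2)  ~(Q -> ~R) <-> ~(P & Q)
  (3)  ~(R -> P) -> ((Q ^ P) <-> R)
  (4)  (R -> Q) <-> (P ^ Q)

2

(1): at (0,1,1) it gives 0, but H = 1 — eliminated.
(3): at (0,0,0) it gives 1, but H = 0 — eliminated.
(4): at (0,0,1) it gives 1, but H = 0 — eliminated.
(2) is the remaining candidate, and it agrees with H on all 8 inputs.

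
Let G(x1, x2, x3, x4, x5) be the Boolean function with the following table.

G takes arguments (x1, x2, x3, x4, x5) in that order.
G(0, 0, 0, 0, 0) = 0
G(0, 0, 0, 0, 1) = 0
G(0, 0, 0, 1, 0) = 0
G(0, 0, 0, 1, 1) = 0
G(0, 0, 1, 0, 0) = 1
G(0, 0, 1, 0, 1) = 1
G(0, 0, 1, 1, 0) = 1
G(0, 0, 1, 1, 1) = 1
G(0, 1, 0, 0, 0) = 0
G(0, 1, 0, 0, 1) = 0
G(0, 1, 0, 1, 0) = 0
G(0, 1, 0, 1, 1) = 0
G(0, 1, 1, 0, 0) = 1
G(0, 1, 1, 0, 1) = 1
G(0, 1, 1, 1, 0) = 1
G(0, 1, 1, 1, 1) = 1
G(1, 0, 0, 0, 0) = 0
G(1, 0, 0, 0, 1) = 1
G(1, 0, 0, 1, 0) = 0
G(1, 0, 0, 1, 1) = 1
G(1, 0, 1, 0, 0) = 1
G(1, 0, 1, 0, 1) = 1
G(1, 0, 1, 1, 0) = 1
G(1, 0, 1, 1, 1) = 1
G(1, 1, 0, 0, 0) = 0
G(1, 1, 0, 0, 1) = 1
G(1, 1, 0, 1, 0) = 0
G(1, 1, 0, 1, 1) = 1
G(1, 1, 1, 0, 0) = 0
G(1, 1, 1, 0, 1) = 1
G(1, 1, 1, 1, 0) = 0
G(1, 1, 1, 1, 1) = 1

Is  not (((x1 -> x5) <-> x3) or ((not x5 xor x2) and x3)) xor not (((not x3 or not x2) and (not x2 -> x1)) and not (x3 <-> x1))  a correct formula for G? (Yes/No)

Yes

Check the formula against G row by row:
  x1=0, x2=0, x3=0, x4=0, x5=0: formula gives 0, G = 0 ✓
  x1=0, x2=0, x3=0, x4=0, x5=1: formula gives 0, G = 0 ✓
  x1=0, x2=0, x3=0, x4=1, x5=0: formula gives 0, G = 0 ✓
  x1=0, x2=0, x3=0, x4=1, x5=1: formula gives 0, G = 0 ✓
  …and likewise for the remaining 28 rows.
All 32 rows match — the expression computes G exactly.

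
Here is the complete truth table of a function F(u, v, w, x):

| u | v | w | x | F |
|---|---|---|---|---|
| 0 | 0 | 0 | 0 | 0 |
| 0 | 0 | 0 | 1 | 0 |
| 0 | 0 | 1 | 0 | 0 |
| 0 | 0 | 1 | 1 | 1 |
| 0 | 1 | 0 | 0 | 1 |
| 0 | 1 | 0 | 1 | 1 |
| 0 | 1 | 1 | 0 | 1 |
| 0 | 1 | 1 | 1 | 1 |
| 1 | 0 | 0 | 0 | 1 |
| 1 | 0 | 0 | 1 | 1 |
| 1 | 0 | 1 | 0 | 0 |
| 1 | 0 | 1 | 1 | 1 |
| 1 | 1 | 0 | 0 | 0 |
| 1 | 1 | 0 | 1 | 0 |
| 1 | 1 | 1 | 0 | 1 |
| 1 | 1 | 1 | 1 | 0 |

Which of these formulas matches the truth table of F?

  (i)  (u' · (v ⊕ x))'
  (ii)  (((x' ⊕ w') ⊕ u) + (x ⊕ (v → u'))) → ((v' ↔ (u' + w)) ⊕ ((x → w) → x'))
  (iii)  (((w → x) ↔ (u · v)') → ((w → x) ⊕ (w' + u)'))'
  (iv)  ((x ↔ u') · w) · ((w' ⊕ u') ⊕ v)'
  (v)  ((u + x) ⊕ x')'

ii

(i) fails at (0,0,0,0): the formula yields 1, F is 0.
(iii) fails at (0,1,0,0): the formula yields 0, F is 1.
(iv) fails at (0,0,1,1): the formula yields 0, F is 1.
(v) fails at (0,0,1,1): the formula yields 0, F is 1.
Only (ii) survives; checking it on all 16 rows confirms it matches F.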